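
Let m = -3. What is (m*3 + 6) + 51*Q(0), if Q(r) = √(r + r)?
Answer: -3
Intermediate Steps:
Q(r) = √2*√r (Q(r) = √(2*r) = √2*√r)
(m*3 + 6) + 51*Q(0) = (-3*3 + 6) + 51*(√2*√0) = (-9 + 6) + 51*(√2*0) = -3 + 51*0 = -3 + 0 = -3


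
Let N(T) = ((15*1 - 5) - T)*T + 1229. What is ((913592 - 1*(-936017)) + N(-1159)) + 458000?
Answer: 953967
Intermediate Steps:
N(T) = 1229 + T*(10 - T) (N(T) = ((15 - 5) - T)*T + 1229 = (10 - T)*T + 1229 = T*(10 - T) + 1229 = 1229 + T*(10 - T))
((913592 - 1*(-936017)) + N(-1159)) + 458000 = ((913592 - 1*(-936017)) + (1229 - 1*(-1159)² + 10*(-1159))) + 458000 = ((913592 + 936017) + (1229 - 1*1343281 - 11590)) + 458000 = (1849609 + (1229 - 1343281 - 11590)) + 458000 = (1849609 - 1353642) + 458000 = 495967 + 458000 = 953967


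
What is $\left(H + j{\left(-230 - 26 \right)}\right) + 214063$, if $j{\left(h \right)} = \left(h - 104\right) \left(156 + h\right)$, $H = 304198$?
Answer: $554261$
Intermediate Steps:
$j{\left(h \right)} = \left(-104 + h\right) \left(156 + h\right)$
$\left(H + j{\left(-230 - 26 \right)}\right) + 214063 = \left(304198 + \left(-16224 + \left(-230 - 26\right)^{2} + 52 \left(-230 - 26\right)\right)\right) + 214063 = \left(304198 + \left(-16224 + \left(-256\right)^{2} + 52 \left(-256\right)\right)\right) + 214063 = \left(304198 - -36000\right) + 214063 = \left(304198 + 36000\right) + 214063 = 340198 + 214063 = 554261$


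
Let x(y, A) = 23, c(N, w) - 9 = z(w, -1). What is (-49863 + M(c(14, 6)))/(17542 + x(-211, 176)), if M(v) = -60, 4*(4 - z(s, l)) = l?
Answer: -16641/5855 ≈ -2.8422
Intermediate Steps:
z(s, l) = 4 - l/4
c(N, w) = 53/4 (c(N, w) = 9 + (4 - ¼*(-1)) = 9 + (4 + ¼) = 9 + 17/4 = 53/4)
(-49863 + M(c(14, 6)))/(17542 + x(-211, 176)) = (-49863 - 60)/(17542 + 23) = -49923/17565 = -49923*1/17565 = -16641/5855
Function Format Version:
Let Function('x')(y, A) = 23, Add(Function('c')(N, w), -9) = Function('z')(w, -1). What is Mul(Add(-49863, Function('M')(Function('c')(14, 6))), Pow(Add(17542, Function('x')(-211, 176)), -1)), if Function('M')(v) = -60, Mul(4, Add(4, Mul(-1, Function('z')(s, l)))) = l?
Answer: Rational(-16641, 5855) ≈ -2.8422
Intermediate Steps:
Function('z')(s, l) = Add(4, Mul(Rational(-1, 4), l))
Function('c')(N, w) = Rational(53, 4) (Function('c')(N, w) = Add(9, Add(4, Mul(Rational(-1, 4), -1))) = Add(9, Add(4, Rational(1, 4))) = Add(9, Rational(17, 4)) = Rational(53, 4))
Mul(Add(-49863, Function('M')(Function('c')(14, 6))), Pow(Add(17542, Function('x')(-211, 176)), -1)) = Mul(Add(-49863, -60), Pow(Add(17542, 23), -1)) = Mul(-49923, Pow(17565, -1)) = Mul(-49923, Rational(1, 17565)) = Rational(-16641, 5855)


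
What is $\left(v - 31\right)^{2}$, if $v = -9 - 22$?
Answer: $3844$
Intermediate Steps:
$v = -31$ ($v = -9 - 22 = -31$)
$\left(v - 31\right)^{2} = \left(-31 - 31\right)^{2} = \left(-62\right)^{2} = 3844$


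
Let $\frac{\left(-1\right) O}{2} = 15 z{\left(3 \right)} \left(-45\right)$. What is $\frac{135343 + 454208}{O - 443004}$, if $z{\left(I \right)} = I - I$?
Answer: $- \frac{10343}{7772} \approx -1.3308$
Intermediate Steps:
$z{\left(I \right)} = 0$
$O = 0$ ($O = - 2 \cdot 15 \cdot 0 \left(-45\right) = - 2 \cdot 0 \left(-45\right) = \left(-2\right) 0 = 0$)
$\frac{135343 + 454208}{O - 443004} = \frac{135343 + 454208}{0 - 443004} = \frac{589551}{-443004} = 589551 \left(- \frac{1}{443004}\right) = - \frac{10343}{7772}$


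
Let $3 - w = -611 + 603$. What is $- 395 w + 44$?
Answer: $-4301$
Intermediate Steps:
$w = 11$ ($w = 3 - \left(-611 + 603\right) = 3 - -8 = 3 + 8 = 11$)
$- 395 w + 44 = \left(-395\right) 11 + 44 = -4345 + 44 = -4301$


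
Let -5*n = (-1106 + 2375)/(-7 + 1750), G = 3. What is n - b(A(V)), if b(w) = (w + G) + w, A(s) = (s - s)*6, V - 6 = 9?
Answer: -9138/2905 ≈ -3.1456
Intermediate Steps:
V = 15 (V = 6 + 9 = 15)
A(s) = 0 (A(s) = 0*6 = 0)
n = -423/2905 (n = -(-1106 + 2375)/(5*(-7 + 1750)) = -1269/(5*1743) = -⅕*423/581 = -423/2905 ≈ -0.14561)
b(w) = 3 + 2*w (b(w) = (w + 3) + w = (3 + w) + w = 3 + 2*w)
n - b(A(V)) = -423/2905 - (3 + 2*0) = -423/2905 - (3 + 0) = -423/2905 - 1*3 = -423/2905 - 3 = -9138/2905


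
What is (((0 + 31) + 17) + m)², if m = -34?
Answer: 196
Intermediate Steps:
(((0 + 31) + 17) + m)² = (((0 + 31) + 17) - 34)² = ((31 + 17) - 34)² = (48 - 34)² = 14² = 196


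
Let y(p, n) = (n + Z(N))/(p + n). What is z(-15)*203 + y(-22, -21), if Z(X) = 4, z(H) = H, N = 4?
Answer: -130918/43 ≈ -3044.6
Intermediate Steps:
y(p, n) = (4 + n)/(n + p) (y(p, n) = (n + 4)/(p + n) = (4 + n)/(n + p))
z(-15)*203 + y(-22, -21) = -15*203 + (4 - 21)/(-21 - 22) = -3045 - 17/(-43) = -3045 - 1/43*(-17) = -3045 + 17/43 = -130918/43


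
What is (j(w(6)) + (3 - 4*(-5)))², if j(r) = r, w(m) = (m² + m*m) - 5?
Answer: 8100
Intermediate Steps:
w(m) = -5 + 2*m² (w(m) = (m² + m²) - 5 = 2*m² - 5 = -5 + 2*m²)
(j(w(6)) + (3 - 4*(-5)))² = ((-5 + 2*6²) + (3 - 4*(-5)))² = ((-5 + 2*36) + (3 + 20))² = ((-5 + 72) + 23)² = (67 + 23)² = 90² = 8100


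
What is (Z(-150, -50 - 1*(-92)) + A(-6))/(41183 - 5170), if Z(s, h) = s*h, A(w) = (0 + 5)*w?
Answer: -6330/36013 ≈ -0.17577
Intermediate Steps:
A(w) = 5*w
Z(s, h) = h*s
(Z(-150, -50 - 1*(-92)) + A(-6))/(41183 - 5170) = ((-50 - 1*(-92))*(-150) + 5*(-6))/(41183 - 5170) = ((-50 + 92)*(-150) - 30)/36013 = (42*(-150) - 30)*(1/36013) = (-6300 - 30)*(1/36013) = -6330*1/36013 = -6330/36013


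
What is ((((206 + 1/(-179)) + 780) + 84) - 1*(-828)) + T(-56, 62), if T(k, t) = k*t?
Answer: -281747/179 ≈ -1574.0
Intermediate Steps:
((((206 + 1/(-179)) + 780) + 84) - 1*(-828)) + T(-56, 62) = ((((206 + 1/(-179)) + 780) + 84) - 1*(-828)) - 56*62 = ((((206 - 1/179) + 780) + 84) + 828) - 3472 = (((36873/179 + 780) + 84) + 828) - 3472 = ((176493/179 + 84) + 828) - 3472 = (191529/179 + 828) - 3472 = 339741/179 - 3472 = -281747/179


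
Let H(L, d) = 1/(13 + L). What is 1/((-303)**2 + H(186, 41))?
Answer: 199/18269992 ≈ 1.0892e-5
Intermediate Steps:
1/((-303)**2 + H(186, 41)) = 1/((-303)**2 + 1/(13 + 186)) = 1/(91809 + 1/199) = 1/(18269992/199) = 199/18269992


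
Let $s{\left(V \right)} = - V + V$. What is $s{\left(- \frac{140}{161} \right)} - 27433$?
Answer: $-27433$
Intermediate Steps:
$s{\left(V \right)} = 0$
$s{\left(- \frac{140}{161} \right)} - 27433 = 0 - 27433 = -27433$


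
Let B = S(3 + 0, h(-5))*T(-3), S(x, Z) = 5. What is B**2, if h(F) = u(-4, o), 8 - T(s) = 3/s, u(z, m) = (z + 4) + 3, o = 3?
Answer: 2025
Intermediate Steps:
u(z, m) = 7 + z (u(z, m) = (4 + z) + 3 = 7 + z)
T(s) = 8 - 3/s
h(F) = 3 (h(F) = 7 - 4 = 3)
B = 45 (B = 5*(8 - 3/(-3)) = 5*(8 - 3*(-1/3)) = 5*(8 + 1) = 5*9 = 45)
B**2 = 45**2 = 2025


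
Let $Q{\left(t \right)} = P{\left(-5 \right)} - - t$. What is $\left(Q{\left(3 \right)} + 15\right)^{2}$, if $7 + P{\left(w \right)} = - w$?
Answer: $256$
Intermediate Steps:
$P{\left(w \right)} = -7 - w$
$Q{\left(t \right)} = -2 + t$ ($Q{\left(t \right)} = \left(-7 - -5\right) - - t = \left(-7 + 5\right) + t = -2 + t$)
$\left(Q{\left(3 \right)} + 15\right)^{2} = \left(\left(-2 + 3\right) + 15\right)^{2} = \left(1 + 15\right)^{2} = 16^{2} = 256$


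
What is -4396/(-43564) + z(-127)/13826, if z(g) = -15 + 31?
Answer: 7684515/75289483 ≈ 0.10207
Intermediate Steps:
z(g) = 16
-4396/(-43564) + z(-127)/13826 = -4396/(-43564) + 16/13826 = -4396*(-1/43564) + 16*(1/13826) = 1099/10891 + 8/6913 = 7684515/75289483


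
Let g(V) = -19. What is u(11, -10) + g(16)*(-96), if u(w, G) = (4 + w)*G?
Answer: 1674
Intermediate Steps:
u(w, G) = G*(4 + w)
u(11, -10) + g(16)*(-96) = -10*(4 + 11) - 19*(-96) = -10*15 + 1824 = -150 + 1824 = 1674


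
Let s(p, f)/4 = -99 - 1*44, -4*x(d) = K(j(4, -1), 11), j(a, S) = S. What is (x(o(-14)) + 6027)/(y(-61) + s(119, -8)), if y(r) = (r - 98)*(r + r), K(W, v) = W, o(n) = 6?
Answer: 24109/75304 ≈ 0.32016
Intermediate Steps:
x(d) = 1/4 (x(d) = -1/4*(-1) = 1/4)
y(r) = 2*r*(-98 + r) (y(r) = (-98 + r)*(2*r) = 2*r*(-98 + r))
s(p, f) = -572 (s(p, f) = 4*(-99 - 1*44) = 4*(-99 - 44) = 4*(-143) = -572)
(x(o(-14)) + 6027)/(y(-61) + s(119, -8)) = (1/4 + 6027)/(2*(-61)*(-98 - 61) - 572) = 24109/(4*(2*(-61)*(-159) - 572)) = 24109/(4*(19398 - 572)) = (24109/4)/18826 = (24109/4)*(1/18826) = 24109/75304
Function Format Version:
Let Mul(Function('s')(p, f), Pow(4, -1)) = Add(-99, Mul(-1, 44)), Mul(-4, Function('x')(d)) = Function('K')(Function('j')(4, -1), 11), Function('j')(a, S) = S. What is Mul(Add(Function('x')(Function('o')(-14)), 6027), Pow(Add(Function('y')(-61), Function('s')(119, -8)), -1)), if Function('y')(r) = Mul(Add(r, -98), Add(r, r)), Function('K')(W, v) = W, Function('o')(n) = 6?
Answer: Rational(24109, 75304) ≈ 0.32016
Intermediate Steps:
Function('x')(d) = Rational(1, 4) (Function('x')(d) = Mul(Rational(-1, 4), -1) = Rational(1, 4))
Function('y')(r) = Mul(2, r, Add(-98, r)) (Function('y')(r) = Mul(Add(-98, r), Mul(2, r)) = Mul(2, r, Add(-98, r)))
Function('s')(p, f) = -572 (Function('s')(p, f) = Mul(4, Add(-99, Mul(-1, 44))) = Mul(4, Add(-99, -44)) = Mul(4, -143) = -572)
Mul(Add(Function('x')(Function('o')(-14)), 6027), Pow(Add(Function('y')(-61), Function('s')(119, -8)), -1)) = Mul(Add(Rational(1, 4), 6027), Pow(Add(Mul(2, -61, Add(-98, -61)), -572), -1)) = Mul(Rational(24109, 4), Pow(Add(Mul(2, -61, -159), -572), -1)) = Mul(Rational(24109, 4), Pow(Add(19398, -572), -1)) = Mul(Rational(24109, 4), Pow(18826, -1)) = Mul(Rational(24109, 4), Rational(1, 18826)) = Rational(24109, 75304)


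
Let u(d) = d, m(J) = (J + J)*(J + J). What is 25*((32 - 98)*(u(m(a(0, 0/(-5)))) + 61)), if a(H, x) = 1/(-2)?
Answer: -102300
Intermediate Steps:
a(H, x) = -½
m(J) = 4*J² (m(J) = (2*J)*(2*J) = 4*J²)
25*((32 - 98)*(u(m(a(0, 0/(-5)))) + 61)) = 25*((32 - 98)*(4*(-½)² + 61)) = 25*(-66*(4*(¼) + 61)) = 25*(-66*(1 + 61)) = 25*(-66*62) = 25*(-4092) = -102300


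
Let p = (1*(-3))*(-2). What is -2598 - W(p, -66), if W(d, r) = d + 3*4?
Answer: -2616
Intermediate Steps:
p = 6 (p = -3*(-2) = 6)
W(d, r) = 12 + d (W(d, r) = d + 12 = 12 + d)
-2598 - W(p, -66) = -2598 - (12 + 6) = -2598 - 1*18 = -2598 - 18 = -2616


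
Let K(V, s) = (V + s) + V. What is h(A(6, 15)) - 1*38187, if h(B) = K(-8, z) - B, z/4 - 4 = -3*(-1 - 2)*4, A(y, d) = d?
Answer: -38058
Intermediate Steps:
z = 160 (z = 16 + 4*(-3*(-1 - 2)*4) = 16 + 4*(-(-9)*4) = 16 + 4*(-3*(-12)) = 16 + 4*36 = 16 + 144 = 160)
K(V, s) = s + 2*V
h(B) = 144 - B (h(B) = (160 + 2*(-8)) - B = (160 - 16) - B = 144 - B)
h(A(6, 15)) - 1*38187 = (144 - 1*15) - 1*38187 = (144 - 15) - 38187 = 129 - 38187 = -38058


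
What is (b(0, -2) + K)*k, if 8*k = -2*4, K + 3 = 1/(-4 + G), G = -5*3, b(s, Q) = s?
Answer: 58/19 ≈ 3.0526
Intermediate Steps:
G = -15
K = -58/19 (K = -3 + 1/(-4 - 15) = -3 + 1/(-19) = -3 - 1/19 = -58/19 ≈ -3.0526)
k = -1 (k = (-2*4)/8 = (⅛)*(-8) = -1)
(b(0, -2) + K)*k = (0 - 58/19)*(-1) = -58/19*(-1) = 58/19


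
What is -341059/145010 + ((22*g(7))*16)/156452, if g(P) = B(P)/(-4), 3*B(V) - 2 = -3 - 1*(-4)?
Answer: -13343030887/5671776130 ≈ -2.3525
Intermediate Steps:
B(V) = 1 (B(V) = 2/3 + (-3 - 1*(-4))/3 = 2/3 + (-3 + 4)/3 = 2/3 + (1/3)*1 = 2/3 + 1/3 = 1)
g(P) = -1/4 (g(P) = 1/(-4) = 1*(-1/4) = -1/4)
-341059/145010 + ((22*g(7))*16)/156452 = -341059/145010 + ((22*(-1/4))*16)/156452 = -341059*1/145010 - 11/2*16*(1/156452) = -341059/145010 - 88*1/156452 = -341059/145010 - 22/39113 = -13343030887/5671776130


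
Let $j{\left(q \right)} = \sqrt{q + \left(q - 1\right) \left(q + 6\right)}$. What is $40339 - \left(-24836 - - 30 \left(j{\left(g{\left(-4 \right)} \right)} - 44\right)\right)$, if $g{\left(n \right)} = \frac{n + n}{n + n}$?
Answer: $66465$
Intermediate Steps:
$g{\left(n \right)} = 1$ ($g{\left(n \right)} = \frac{2 n}{2 n} = 2 n \frac{1}{2 n} = 1$)
$j{\left(q \right)} = \sqrt{q + \left(-1 + q\right) \left(6 + q\right)}$
$40339 - \left(-24836 - - 30 \left(j{\left(g{\left(-4 \right)} \right)} - 44\right)\right) = 40339 - \left(-24836 - - 30 \left(\sqrt{-6 + 1^{2} + 6 \cdot 1} - 44\right)\right) = 40339 - \left(-24836 - - 30 \left(\sqrt{-6 + 1 + 6} - 44\right)\right) = 40339 - \left(-24836 - - 30 \left(\sqrt{1} - 44\right)\right) = 40339 - \left(-24836 - - 30 \left(1 - 44\right)\right) = 40339 - \left(-24836 - \left(-30\right) \left(-43\right)\right) = 40339 - \left(-24836 - 1290\right) = 40339 - -26126 = 40339 + 26126 = 66465$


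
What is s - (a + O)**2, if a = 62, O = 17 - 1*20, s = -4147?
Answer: -7628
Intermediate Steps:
O = -3 (O = 17 - 20 = -3)
s - (a + O)**2 = -4147 - (62 - 3)**2 = -4147 - 1*59**2 = -4147 - 1*3481 = -4147 - 3481 = -7628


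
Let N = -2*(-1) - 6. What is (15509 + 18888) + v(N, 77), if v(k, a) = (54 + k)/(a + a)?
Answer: 2648594/77 ≈ 34397.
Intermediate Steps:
N = -4 (N = 2 - 6 = -4)
v(k, a) = (54 + k)/(2*a) (v(k, a) = (54 + k)/((2*a)) = (54 + k)*(1/(2*a)) = (54 + k)/(2*a))
(15509 + 18888) + v(N, 77) = (15509 + 18888) + (1/2)*(54 - 4)/77 = 34397 + (1/2)*(1/77)*50 = 34397 + 25/77 = 2648594/77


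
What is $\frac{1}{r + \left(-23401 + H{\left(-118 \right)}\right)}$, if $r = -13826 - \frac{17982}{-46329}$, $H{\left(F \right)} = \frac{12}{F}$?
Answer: $- \frac{911137}{33918636111} \approx -2.6862 \cdot 10^{-5}$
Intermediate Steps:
$r = - \frac{213508924}{15443}$ ($r = -13826 - 17982 \left(- \frac{1}{46329}\right) = -13826 - - \frac{5994}{15443} = -13826 + \frac{5994}{15443} = - \frac{213508924}{15443} \approx -13826.0$)
$\frac{1}{r + \left(-23401 + H{\left(-118 \right)}\right)} = \frac{1}{- \frac{213508924}{15443} - \left(23401 - \frac{12}{-118}\right)} = \frac{1}{- \frac{213508924}{15443} + \left(-23401 + 12 \left(- \frac{1}{118}\right)\right)} = \frac{1}{- \frac{213508924}{15443} - \frac{1380665}{59}} = \frac{1}{- \frac{33918636111}{911137}} = - \frac{911137}{33918636111}$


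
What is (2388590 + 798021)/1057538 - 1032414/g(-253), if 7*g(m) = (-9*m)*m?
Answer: 3159488436205/203075849526 ≈ 15.558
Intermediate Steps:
g(m) = -9*m²/7 (g(m) = ((-9*m)*m)/7 = (-9*m²)/7 = -9*m²/7)
(2388590 + 798021)/1057538 - 1032414/g(-253) = (2388590 + 798021)/1057538 - 1032414/((-9/7*(-253)²)) = 3186611*(1/1057538) - 1032414/((-9/7*64009)) = 3186611/1057538 - 1032414/(-576081/7) = 3186611/1057538 - 1032414*(-7/576081) = 3186611/1057538 + 2408966/192027 = 3159488436205/203075849526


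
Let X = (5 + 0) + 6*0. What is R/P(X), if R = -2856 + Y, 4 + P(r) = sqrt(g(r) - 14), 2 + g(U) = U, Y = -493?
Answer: 13396/27 + 3349*I*sqrt(11)/27 ≈ 496.15 + 411.38*I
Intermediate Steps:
g(U) = -2 + U
X = 5 (X = 5 + 0 = 5)
P(r) = -4 + sqrt(-16 + r) (P(r) = -4 + sqrt((-2 + r) - 14) = -4 + sqrt(-16 + r))
R = -3349 (R = -2856 - 493 = -3349)
R/P(X) = -3349/(-4 + sqrt(-16 + 5)) = -3349/(-4 + sqrt(-11)) = -3349/(-4 + I*sqrt(11))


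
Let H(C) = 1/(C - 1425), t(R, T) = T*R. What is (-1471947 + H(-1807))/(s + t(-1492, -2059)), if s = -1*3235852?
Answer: 4757332705/529479168 ≈ 8.9849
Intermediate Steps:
s = -3235852
t(R, T) = R*T
H(C) = 1/(-1425 + C)
(-1471947 + H(-1807))/(s + t(-1492, -2059)) = (-1471947 + 1/(-1425 - 1807))/(-3235852 - 1492*(-2059)) = (-1471947 + 1/(-3232))/(-3235852 + 3072028) = (-1471947 - 1/3232)/(-163824) = -4757332705/3232*(-1/163824) = 4757332705/529479168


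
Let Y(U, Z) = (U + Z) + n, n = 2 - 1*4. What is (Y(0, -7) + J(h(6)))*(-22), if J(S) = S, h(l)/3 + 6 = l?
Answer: 198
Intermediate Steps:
n = -2 (n = 2 - 4 = -2)
h(l) = -18 + 3*l
Y(U, Z) = -2 + U + Z (Y(U, Z) = (U + Z) - 2 = -2 + U + Z)
(Y(0, -7) + J(h(6)))*(-22) = ((-2 + 0 - 7) + (-18 + 3*6))*(-22) = (-9 + (-18 + 18))*(-22) = (-9 + 0)*(-22) = -9*(-22) = 198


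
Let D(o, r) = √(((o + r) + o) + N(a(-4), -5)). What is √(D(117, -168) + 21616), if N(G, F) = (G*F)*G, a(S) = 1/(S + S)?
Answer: √(345856 + 2*√4219)/4 ≈ 147.05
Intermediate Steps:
a(S) = 1/(2*S)
N(G, F) = F*G² (N(G, F) = (F*G)*G = F*G²)
D(o, r) = √(-5/64 + r + 2*o) (D(o, r) = √(((o + r) + o) - 5*((½)/(-4))²) = √((r + 2*o) - 5*((½)*(-¼))²) = √((r + 2*o) - 5*(-⅛)²) = √((r + 2*o) - 5*1/64) = √((r + 2*o) - 5/64) = √(-5/64 + r + 2*o))
√(D(117, -168) + 21616) = √(√(-5 + 64*(-168) + 128*117)/8 + 21616) = √(√(-5 - 10752 + 14976)/8 + 21616) = √(√4219/8 + 21616) = √(21616 + √4219/8)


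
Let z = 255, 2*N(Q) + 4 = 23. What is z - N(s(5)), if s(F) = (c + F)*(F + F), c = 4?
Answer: 491/2 ≈ 245.50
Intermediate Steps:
s(F) = 2*F*(4 + F) (s(F) = (4 + F)*(F + F) = (4 + F)*(2*F) = 2*F*(4 + F))
N(Q) = 19/2 (N(Q) = -2 + (½)*23 = -2 + 23/2 = 19/2)
z - N(s(5)) = 255 - 1*19/2 = 255 - 19/2 = 491/2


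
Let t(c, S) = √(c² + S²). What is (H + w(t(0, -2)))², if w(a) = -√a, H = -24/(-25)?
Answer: 1826/625 - 48*√2/25 ≈ 0.20631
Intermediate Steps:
t(c, S) = √(S² + c²)
H = 24/25 (H = -24*(-1/25) = 24/25 ≈ 0.96000)
(H + w(t(0, -2)))² = (24/25 - √(√((-2)² + 0²)))² = (24/25 - √(√(4 + 0)))² = (24/25 - √(√4))² = (24/25 - √2)²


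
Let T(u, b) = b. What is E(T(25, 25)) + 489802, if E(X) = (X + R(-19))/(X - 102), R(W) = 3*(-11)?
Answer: 37714762/77 ≈ 4.8980e+5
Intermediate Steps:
R(W) = -33
E(X) = (-33 + X)/(-102 + X) (E(X) = (X - 33)/(X - 102) = (-33 + X)/(-102 + X))
E(T(25, 25)) + 489802 = (-33 + 25)/(-102 + 25) + 489802 = -8/(-77) + 489802 = -1/77*(-8) + 489802 = 8/77 + 489802 = 37714762/77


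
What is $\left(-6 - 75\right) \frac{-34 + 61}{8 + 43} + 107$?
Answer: $\frac{1090}{17} \approx 64.118$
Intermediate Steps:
$\left(-6 - 75\right) \frac{-34 + 61}{8 + 43} + 107 = \left(-6 - 75\right) \frac{27}{51} + 107 = - 81 \cdot 27 \cdot \frac{1}{51} + 107 = \left(-81\right) \frac{9}{17} + 107 = - \frac{729}{17} + 107 = \frac{1090}{17}$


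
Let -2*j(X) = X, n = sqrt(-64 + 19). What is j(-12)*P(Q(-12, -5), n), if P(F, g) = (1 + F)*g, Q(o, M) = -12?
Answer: -198*I*sqrt(5) ≈ -442.74*I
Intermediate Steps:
n = 3*I*sqrt(5) (n = sqrt(-45) = 3*I*sqrt(5) ≈ 6.7082*I)
j(X) = -X/2
P(F, g) = g*(1 + F)
j(-12)*P(Q(-12, -5), n) = (-1/2*(-12))*((3*I*sqrt(5))*(1 - 12)) = 6*((3*I*sqrt(5))*(-11)) = 6*(-33*I*sqrt(5)) = -198*I*sqrt(5)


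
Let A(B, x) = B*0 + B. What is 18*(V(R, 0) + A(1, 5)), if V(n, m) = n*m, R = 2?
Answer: 18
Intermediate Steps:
A(B, x) = B (A(B, x) = 0 + B = B)
V(n, m) = m*n
18*(V(R, 0) + A(1, 5)) = 18*(0*2 + 1) = 18*(0 + 1) = 18*1 = 18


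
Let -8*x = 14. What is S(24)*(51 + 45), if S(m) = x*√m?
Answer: -336*√6 ≈ -823.03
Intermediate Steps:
x = -7/4 (x = -⅛*14 = -7/4 ≈ -1.7500)
S(m) = -7*√m/4
S(24)*(51 + 45) = (-7*√6/2)*(51 + 45) = -7*√6/2*96 = -336*√6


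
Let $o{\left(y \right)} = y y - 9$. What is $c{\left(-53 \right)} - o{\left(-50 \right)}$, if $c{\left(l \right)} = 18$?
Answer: $-2473$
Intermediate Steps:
$o{\left(y \right)} = -9 + y^{2}$ ($o{\left(y \right)} = y^{2} - 9 = -9 + y^{2}$)
$c{\left(-53 \right)} - o{\left(-50 \right)} = 18 - \left(-9 + \left(-50\right)^{2}\right) = 18 - \left(-9 + 2500\right) = 18 - 2491 = -2473$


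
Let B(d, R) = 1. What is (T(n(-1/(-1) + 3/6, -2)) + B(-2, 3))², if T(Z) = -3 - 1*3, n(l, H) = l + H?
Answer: 25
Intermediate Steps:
n(l, H) = H + l
T(Z) = -6 (T(Z) = -3 - 3 = -6)
(T(n(-1/(-1) + 3/6, -2)) + B(-2, 3))² = (-6 + 1)² = (-5)² = 25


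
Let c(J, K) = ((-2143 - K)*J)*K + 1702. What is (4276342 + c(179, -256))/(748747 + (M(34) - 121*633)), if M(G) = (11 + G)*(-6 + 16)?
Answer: 22686983/168151 ≈ 134.92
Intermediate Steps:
M(G) = 110 + 10*G (M(G) = (11 + G)*10 = 110 + 10*G)
c(J, K) = 1702 + J*K*(-2143 - K) (c(J, K) = (J*(-2143 - K))*K + 1702 = J*K*(-2143 - K) + 1702 = 1702 + J*K*(-2143 - K))
(4276342 + c(179, -256))/(748747 + (M(34) - 121*633)) = (4276342 + (1702 - 1*179*(-256)² - 2143*179*(-256)))/(748747 + ((110 + 10*34) - 121*633)) = (4276342 + (1702 - 1*179*65536 + 98200832))/(748747 + ((110 + 340) - 76593)) = (4276342 + (1702 - 11730944 + 98200832))/(748747 + (450 - 76593)) = (4276342 + 86471590)/(748747 - 76143) = 90747932/672604 = 90747932*(1/672604) = 22686983/168151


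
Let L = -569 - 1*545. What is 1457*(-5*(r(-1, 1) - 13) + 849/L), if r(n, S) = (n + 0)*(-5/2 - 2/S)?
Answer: 33872336/557 ≈ 60812.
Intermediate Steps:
L = -1114 (L = -569 - 545 = -1114)
r(n, S) = n*(-5/2 - 2/S) (r(n, S) = n*(-5*½ - 2/S) = n*(-5/2 - 2/S))
1457*(-5*(r(-1, 1) - 13) + 849/L) = 1457*(-5*(-½*(-1)*(4 + 5*1)/1 - 13) + 849/(-1114)) = 1457*(-5*(-½*(-1)*1*(4 + 5) - 13) + 849*(-1/1114)) = 1457*(-5*(-½*(-1)*1*9 - 13) - 849/1114) = 1457*(-5*(9/2 - 13) - 849/1114) = 1457*(-5*(-17/2) - 849/1114) = 1457*(85/2 - 849/1114) = 1457*(23248/557) = 33872336/557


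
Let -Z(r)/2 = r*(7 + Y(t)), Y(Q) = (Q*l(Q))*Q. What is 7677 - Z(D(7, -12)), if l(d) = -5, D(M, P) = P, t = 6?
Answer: 11829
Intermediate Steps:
Y(Q) = -5*Q² (Y(Q) = (Q*(-5))*Q = (-5*Q)*Q = -5*Q²)
Z(r) = 346*r (Z(r) = -2*r*(7 - 5*6²) = -2*r*(7 - 5*36) = -2*r*(7 - 180) = -2*r*(-173) = -(-346)*r = 346*r)
7677 - Z(D(7, -12)) = 7677 - 346*(-12) = 7677 - 1*(-4152) = 7677 + 4152 = 11829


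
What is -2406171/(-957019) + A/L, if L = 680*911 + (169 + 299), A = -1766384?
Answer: -1014092603/3027051097 ≈ -0.33501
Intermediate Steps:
L = 619948 (L = 619480 + 468 = 619948)
-2406171/(-957019) + A/L = -2406171/(-957019) - 1766384/619948 = -2406171*(-1/957019) - 1766384*1/619948 = 2406171/957019 - 441596/154987 = -1014092603/3027051097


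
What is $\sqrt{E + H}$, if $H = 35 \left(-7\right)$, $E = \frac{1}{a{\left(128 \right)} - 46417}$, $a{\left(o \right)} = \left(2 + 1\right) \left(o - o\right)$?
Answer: $\frac{3 i \sqrt{58651314358}}{46417} \approx 15.652 i$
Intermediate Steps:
$a{\left(o \right)} = 0$ ($a{\left(o \right)} = 3 \cdot 0 = 0$)
$E = - \frac{1}{46417}$ ($E = \frac{1}{0 - 46417} = \frac{1}{-46417} = - \frac{1}{46417} \approx -2.1544 \cdot 10^{-5}$)
$H = -245$
$\sqrt{E + H} = \sqrt{- \frac{1}{46417} - 245} = \sqrt{- \frac{11372166}{46417}} = \frac{3 i \sqrt{58651314358}}{46417}$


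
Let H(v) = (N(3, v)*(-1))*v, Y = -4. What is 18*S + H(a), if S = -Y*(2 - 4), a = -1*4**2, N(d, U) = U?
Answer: -400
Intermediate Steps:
a = -16 (a = -1*16 = -16)
H(v) = -v**2 (H(v) = (v*(-1))*v = (-v)*v = -v**2)
S = -8 (S = -(-4)*(2 - 4) = -(-4)*(-2) = -1*8 = -8)
18*S + H(a) = 18*(-8) - 1*(-16)**2 = -144 - 1*256 = -144 - 256 = -400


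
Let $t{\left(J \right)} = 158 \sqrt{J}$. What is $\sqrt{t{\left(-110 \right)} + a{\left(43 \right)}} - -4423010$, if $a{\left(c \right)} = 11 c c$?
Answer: $4423010 + \sqrt{20339 + 158 i \sqrt{110}} \approx 4.4232 \cdot 10^{6} + 5.805 i$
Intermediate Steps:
$a{\left(c \right)} = 11 c^{2}$
$\sqrt{t{\left(-110 \right)} + a{\left(43 \right)}} - -4423010 = \sqrt{158 \sqrt{-110} + 11 \cdot 43^{2}} - -4423010 = \sqrt{158 i \sqrt{110} + 11 \cdot 1849} + 4423010 = \sqrt{158 i \sqrt{110} + 20339} + 4423010 = \sqrt{20339 + 158 i \sqrt{110}} + 4423010 = 4423010 + \sqrt{20339 + 158 i \sqrt{110}}$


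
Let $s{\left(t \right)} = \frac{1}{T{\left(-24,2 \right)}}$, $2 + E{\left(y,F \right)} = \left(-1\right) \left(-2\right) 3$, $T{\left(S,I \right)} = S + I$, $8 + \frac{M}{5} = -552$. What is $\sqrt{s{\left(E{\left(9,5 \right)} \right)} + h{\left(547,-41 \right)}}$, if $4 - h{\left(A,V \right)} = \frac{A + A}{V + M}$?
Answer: $\frac{\sqrt{16952729970}}{62502} \approx 2.0832$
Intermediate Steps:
$M = -2800$ ($M = -40 + 5 \left(-552\right) = -40 - 2760 = -2800$)
$T{\left(S,I \right)} = I + S$
$h{\left(A,V \right)} = 4 - \frac{2 A}{-2800 + V}$ ($h{\left(A,V \right)} = 4 - \frac{A + A}{V - 2800} = 4 - \frac{2 A}{-2800 + V}$)
$E{\left(y,F \right)} = 4$ ($E{\left(y,F \right)} = -2 + \left(-1\right) \left(-2\right) 3 = -2 + 2 \cdot 3 = -2 + 6 = 4$)
$s{\left(t \right)} = - \frac{1}{22}$ ($s{\left(t \right)} = \frac{1}{2 - 24} = \frac{1}{-22} = - \frac{1}{22}$)
$\sqrt{s{\left(E{\left(9,5 \right)} \right)} + h{\left(547,-41 \right)}} = \sqrt{- \frac{1}{22} + \frac{2 \left(-5600 - 547 + 2 \left(-41\right)\right)}{-2800 - 41}} = \sqrt{- \frac{1}{22} + \frac{2 \left(-5600 - 547 - 82\right)}{-2841}} = \sqrt{- \frac{1}{22} + 2 \left(- \frac{1}{2841}\right) \left(-6229\right)} = \sqrt{- \frac{1}{22} + \frac{12458}{2841}} = \sqrt{\frac{271235}{62502}} = \frac{\sqrt{16952729970}}{62502}$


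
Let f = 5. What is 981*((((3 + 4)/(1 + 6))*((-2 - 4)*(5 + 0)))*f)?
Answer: -147150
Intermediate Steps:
981*((((3 + 4)/(1 + 6))*((-2 - 4)*(5 + 0)))*f) = 981*((((3 + 4)/(1 + 6))*((-2 - 4)*(5 + 0)))*5) = 981*(((7/7)*(-6*5))*5) = 981*(((7*(1/7))*(-30))*5) = 981*((1*(-30))*5) = 981*(-30*5) = 981*(-150) = -147150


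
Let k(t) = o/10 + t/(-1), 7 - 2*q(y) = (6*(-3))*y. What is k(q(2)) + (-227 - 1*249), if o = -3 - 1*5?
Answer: -4983/10 ≈ -498.30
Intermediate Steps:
q(y) = 7/2 + 9*y (q(y) = 7/2 - 6*(-3)*y/2 = 7/2 - (-9)*y = 7/2 + 9*y)
o = -8 (o = -3 - 5 = -8)
k(t) = -⅘ - t (k(t) = -8/10 + t/(-1) = -8*⅒ + t*(-1) = -⅘ - t)
k(q(2)) + (-227 - 1*249) = (-⅘ - (7/2 + 9*2)) + (-227 - 1*249) = (-⅘ - (7/2 + 18)) + (-227 - 249) = (-⅘ - 1*43/2) - 476 = (-⅘ - 43/2) - 476 = -223/10 - 476 = -4983/10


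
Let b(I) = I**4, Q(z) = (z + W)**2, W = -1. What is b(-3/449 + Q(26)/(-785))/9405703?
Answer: 10259895837191270656/232260434811125342265214903 ≈ 4.4174e-8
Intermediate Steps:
Q(z) = (-1 + z)**2 (Q(z) = (z - 1)**2 = (-1 + z)**2)
b(-3/449 + Q(26)/(-785))/9405703 = (-3/449 + (-1 + 26)**2/(-785))**4/9405703 = (-3*1/449 + 25**2*(-1/785))**4*(1/9405703) = (-3/449 + 625*(-1/785))**4*(1/9405703) = (-3/449 - 125/157)**4*(1/9405703) = (-56596/70493)**4*(1/9405703) = (10259895837191270656/24693575250156776401)*(1/9405703) = 10259895837191270656/232260434811125342265214903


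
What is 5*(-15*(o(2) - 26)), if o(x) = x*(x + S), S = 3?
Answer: 1200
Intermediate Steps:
o(x) = x*(3 + x) (o(x) = x*(x + 3) = x*(3 + x))
5*(-15*(o(2) - 26)) = 5*(-15*(2*(3 + 2) - 26)) = 5*(-15*(2*5 - 26)) = 5*(-15*(10 - 26)) = 5*(-15*(-16)) = 5*240 = 1200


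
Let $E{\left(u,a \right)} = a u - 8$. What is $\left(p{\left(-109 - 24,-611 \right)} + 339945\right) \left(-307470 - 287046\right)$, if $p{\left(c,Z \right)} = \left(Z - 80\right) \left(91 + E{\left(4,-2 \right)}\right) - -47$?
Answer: $-171319892172$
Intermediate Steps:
$E{\left(u,a \right)} = -8 + a u$
$p{\left(c,Z \right)} = -5953 + 75 Z$ ($p{\left(c,Z \right)} = \left(Z - 80\right) \left(91 - 16\right) - -47 = \left(-80 + Z\right) \left(91 - 16\right) + 47 = \left(-80 + Z\right) 75 + 47 = \left(-6000 + 75 Z\right) + 47 = -5953 + 75 Z$)
$\left(p{\left(-109 - 24,-611 \right)} + 339945\right) \left(-307470 - 287046\right) = \left(\left(-5953 + 75 \left(-611\right)\right) + 339945\right) \left(-307470 - 287046\right) = \left(\left(-5953 - 45825\right) + 339945\right) \left(-594516\right) = \left(-51778 + 339945\right) \left(-594516\right) = 288167 \left(-594516\right) = -171319892172$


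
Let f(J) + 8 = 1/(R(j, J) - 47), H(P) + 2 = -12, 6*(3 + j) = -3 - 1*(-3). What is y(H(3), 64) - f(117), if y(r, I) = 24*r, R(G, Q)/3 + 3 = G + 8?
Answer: -13447/41 ≈ -327.98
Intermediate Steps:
j = -3 (j = -3 + (-3 - 1*(-3))/6 = -3 + (-3 + 3)/6 = -3 + (⅙)*0 = -3 + 0 = -3)
H(P) = -14 (H(P) = -2 - 12 = -14)
R(G, Q) = 15 + 3*G (R(G, Q) = -9 + 3*(G + 8) = -9 + 3*(8 + G) = -9 + (24 + 3*G) = 15 + 3*G)
f(J) = -329/41 (f(J) = -8 + 1/((15 + 3*(-3)) - 47) = -8 + 1/((15 - 9) - 47) = -8 + 1/(6 - 47) = -8 + 1/(-41) = -8 - 1/41 = -329/41)
y(H(3), 64) - f(117) = 24*(-14) - 1*(-329/41) = -336 + 329/41 = -13447/41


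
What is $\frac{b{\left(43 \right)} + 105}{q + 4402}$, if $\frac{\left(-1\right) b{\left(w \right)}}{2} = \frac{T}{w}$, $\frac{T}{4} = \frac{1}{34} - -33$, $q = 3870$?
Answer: $\frac{72263}{6046832} \approx 0.011951$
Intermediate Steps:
$T = \frac{2246}{17}$ ($T = 4 \left(\frac{1}{34} - -33\right) = 4 \left(\frac{1}{34} + 33\right) = 4 \cdot \frac{1123}{34} = \frac{2246}{17} \approx 132.12$)
$b{\left(w \right)} = - \frac{4492}{17 w}$ ($b{\left(w \right)} = - 2 \frac{2246}{17 w} = - \frac{4492}{17 w}$)
$\frac{b{\left(43 \right)} + 105}{q + 4402} = \frac{- \frac{4492}{17 \cdot 43} + 105}{3870 + 4402} = \frac{\left(- \frac{4492}{17}\right) \frac{1}{43} + 105}{8272} = \left(- \frac{4492}{731} + 105\right) \frac{1}{8272} = \frac{72263}{731} \cdot \frac{1}{8272} = \frac{72263}{6046832}$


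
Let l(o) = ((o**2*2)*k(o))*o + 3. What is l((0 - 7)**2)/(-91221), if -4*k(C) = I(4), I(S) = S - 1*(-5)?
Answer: 352945/60814 ≈ 5.8037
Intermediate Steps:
I(S) = 5 + S (I(S) = S + 5 = 5 + S)
k(C) = -9/4 (k(C) = -(5 + 4)/4 = -1/4*9 = -9/4)
l(o) = 3 - 9*o**3/2 (l(o) = ((o**2*2)*(-9/4))*o + 3 = ((2*o**2)*(-9/4))*o + 3 = (-9*o**2/2)*o + 3 = -9*o**3/2 + 3 = 3 - 9*o**3/2)
l((0 - 7)**2)/(-91221) = (3 - 9*(0 - 7)**6/2)/(-91221) = (3 - 9*((-7)**2)**3/2)*(-1/91221) = (3 - 9/2*49**3)*(-1/91221) = (3 - 9/2*117649)*(-1/91221) = (3 - 1058841/2)*(-1/91221) = -1058835/2*(-1/91221) = 352945/60814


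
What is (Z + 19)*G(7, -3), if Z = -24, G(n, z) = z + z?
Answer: 30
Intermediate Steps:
G(n, z) = 2*z
(Z + 19)*G(7, -3) = (-24 + 19)*(2*(-3)) = -5*(-6) = 30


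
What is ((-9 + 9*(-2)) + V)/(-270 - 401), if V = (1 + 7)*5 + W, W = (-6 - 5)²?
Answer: -134/671 ≈ -0.19970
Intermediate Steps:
W = 121 (W = (-11)² = 121)
V = 161 (V = (1 + 7)*5 + 121 = 8*5 + 121 = 40 + 121 = 161)
((-9 + 9*(-2)) + V)/(-270 - 401) = ((-9 + 9*(-2)) + 161)/(-270 - 401) = ((-9 - 18) + 161)/(-671) = (-27 + 161)*(-1/671) = 134*(-1/671) = -134/671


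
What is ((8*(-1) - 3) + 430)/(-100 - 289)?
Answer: -419/389 ≈ -1.0771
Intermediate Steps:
((8*(-1) - 3) + 430)/(-100 - 289) = ((-8 - 3) + 430)/(-389) = (-11 + 430)*(-1/389) = 419*(-1/389) = -419/389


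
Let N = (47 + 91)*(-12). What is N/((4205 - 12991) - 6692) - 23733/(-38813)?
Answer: 215806851/300373807 ≈ 0.71846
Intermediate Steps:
N = -1656 (N = 138*(-12) = -1656)
N/((4205 - 12991) - 6692) - 23733/(-38813) = -1656/((4205 - 12991) - 6692) - 23733/(-38813) = -1656/(-8786 - 6692) - 23733*(-1/38813) = -1656/(-15478) + 23733/38813 = -1656*(-1/15478) + 23733/38813 = 828/7739 + 23733/38813 = 215806851/300373807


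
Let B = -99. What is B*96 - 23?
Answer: -9527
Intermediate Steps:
B*96 - 23 = -99*96 - 23 = -9504 - 23 = -9527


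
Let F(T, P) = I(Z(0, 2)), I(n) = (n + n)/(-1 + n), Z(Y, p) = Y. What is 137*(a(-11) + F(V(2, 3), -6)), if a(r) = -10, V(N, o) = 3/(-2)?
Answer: -1370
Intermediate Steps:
V(N, o) = -3/2 (V(N, o) = 3*(-½) = -3/2)
I(n) = 2*n/(-1 + n) (I(n) = (2*n)/(-1 + n) = 2*n/(-1 + n))
F(T, P) = 0 (F(T, P) = 2*0/(-1 + 0) = 2*0/(-1) = 2*0*(-1) = 0)
137*(a(-11) + F(V(2, 3), -6)) = 137*(-10 + 0) = 137*(-10) = -1370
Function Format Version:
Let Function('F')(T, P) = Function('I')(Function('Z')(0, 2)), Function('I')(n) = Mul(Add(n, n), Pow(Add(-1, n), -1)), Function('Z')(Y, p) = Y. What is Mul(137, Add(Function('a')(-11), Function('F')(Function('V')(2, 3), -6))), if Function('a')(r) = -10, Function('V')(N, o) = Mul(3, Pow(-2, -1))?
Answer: -1370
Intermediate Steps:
Function('V')(N, o) = Rational(-3, 2) (Function('V')(N, o) = Mul(3, Rational(-1, 2)) = Rational(-3, 2))
Function('I')(n) = Mul(2, n, Pow(Add(-1, n), -1)) (Function('I')(n) = Mul(Mul(2, n), Pow(Add(-1, n), -1)) = Mul(2, n, Pow(Add(-1, n), -1)))
Function('F')(T, P) = 0 (Function('F')(T, P) = Mul(2, 0, Pow(Add(-1, 0), -1)) = Mul(2, 0, Pow(-1, -1)) = Mul(2, 0, -1) = 0)
Mul(137, Add(Function('a')(-11), Function('F')(Function('V')(2, 3), -6))) = Mul(137, Add(-10, 0)) = Mul(137, -10) = -1370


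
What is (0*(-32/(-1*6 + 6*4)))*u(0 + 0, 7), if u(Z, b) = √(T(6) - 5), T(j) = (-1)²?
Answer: 0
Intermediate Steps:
T(j) = 1
u(Z, b) = 2*I (u(Z, b) = √(1 - 5) = √(-4) = 2*I)
(0*(-32/(-1*6 + 6*4)))*u(0 + 0, 7) = (0*(-32/(-1*6 + 6*4)))*(2*I) = (0*(-32/(-6 + 24)))*(2*I) = (0*(-32/18))*(2*I) = (0*(-32*1/18))*(2*I) = (0*(-16/9))*(2*I) = 0*(2*I) = 0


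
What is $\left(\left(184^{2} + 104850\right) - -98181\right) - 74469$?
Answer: $162418$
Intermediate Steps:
$\left(\left(184^{2} + 104850\right) - -98181\right) - 74469 = \left(\left(33856 + 104850\right) + 98181\right) - 74469 = \left(138706 + 98181\right) - 74469 = 236887 - 74469 = 162418$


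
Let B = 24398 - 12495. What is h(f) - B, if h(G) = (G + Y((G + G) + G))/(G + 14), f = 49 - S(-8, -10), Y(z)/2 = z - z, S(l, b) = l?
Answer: -845056/71 ≈ -11902.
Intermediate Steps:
Y(z) = 0 (Y(z) = 2*(z - z) = 2*0 = 0)
B = 11903
f = 57 (f = 49 - 1*(-8) = 49 + 8 = 57)
h(G) = G/(14 + G) (h(G) = (G + 0)/(G + 14) = G/(14 + G))
h(f) - B = 57/(14 + 57) - 1*11903 = 57/71 - 11903 = -845056/71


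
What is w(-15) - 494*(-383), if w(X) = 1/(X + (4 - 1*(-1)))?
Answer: 1892019/10 ≈ 1.8920e+5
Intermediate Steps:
w(X) = 1/(5 + X) (w(X) = 1/(X + (4 + 1)) = 1/(X + 5) = 1/(5 + X))
w(-15) - 494*(-383) = 1/(5 - 15) - 494*(-383) = 1/(-10) + 189202 = -⅒ + 189202 = 1892019/10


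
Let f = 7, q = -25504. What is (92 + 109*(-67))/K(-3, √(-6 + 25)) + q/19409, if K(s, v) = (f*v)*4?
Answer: -25504/19409 - 7211*√19/532 ≈ -60.397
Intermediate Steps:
K(s, v) = 28*v (K(s, v) = (7*v)*4 = 28*v)
(92 + 109*(-67))/K(-3, √(-6 + 25)) + q/19409 = (92 + 109*(-67))/((28*√(-6 + 25))) - 25504/19409 = (92 - 7303)/((28*√19)) - 25504*1/19409 = -7211*√19/532 - 25504/19409 = -25504/19409 - 7211*√19/532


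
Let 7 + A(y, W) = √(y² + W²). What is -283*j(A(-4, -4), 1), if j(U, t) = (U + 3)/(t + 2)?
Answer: 1132/3 - 1132*√2/3 ≈ -156.30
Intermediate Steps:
A(y, W) = -7 + √(W² + y²) (A(y, W) = -7 + √(y² + W²) = -7 + √(W² + y²))
j(U, t) = (3 + U)/(2 + t)
-283*j(A(-4, -4), 1) = -283*(3 + (-7 + √((-4)² + (-4)²)))/(2 + 1) = -283*(3 + (-7 + √(16 + 16)))/3 = -283*(3 + (-7 + √32))/3 = -283*(3 + (-7 + 4*√2))/3 = -283*(-4 + 4*√2)/3 = -283*(-4/3 + 4*√2/3) = 1132/3 - 1132*√2/3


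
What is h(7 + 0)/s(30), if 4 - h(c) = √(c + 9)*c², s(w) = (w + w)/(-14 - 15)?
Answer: 464/5 ≈ 92.800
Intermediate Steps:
s(w) = -2*w/29 (s(w) = (2*w)/(-29) = (2*w)*(-1/29) = -2*w/29)
h(c) = 4 - c²*√(9 + c) (h(c) = 4 - √(c + 9)*c² = 4 - √(9 + c)*c² = 4 - c²*√(9 + c))
h(7 + 0)/s(30) = (4 - (7 + 0)²*√(9 + (7 + 0)))/((-2/29*30)) = (4 - 1*7²*√(9 + 7))/(-60/29) = (4 - 1*49*√16)*(-29/60) = (4 - 1*49*4)*(-29/60) = (4 - 196)*(-29/60) = -192*(-29/60) = 464/5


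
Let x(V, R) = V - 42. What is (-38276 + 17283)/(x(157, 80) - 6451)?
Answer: 20993/6336 ≈ 3.3133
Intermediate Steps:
x(V, R) = -42 + V
(-38276 + 17283)/(x(157, 80) - 6451) = (-38276 + 17283)/((-42 + 157) - 6451) = -20993/(115 - 6451) = -20993/(-6336) = -20993*(-1/6336) = 20993/6336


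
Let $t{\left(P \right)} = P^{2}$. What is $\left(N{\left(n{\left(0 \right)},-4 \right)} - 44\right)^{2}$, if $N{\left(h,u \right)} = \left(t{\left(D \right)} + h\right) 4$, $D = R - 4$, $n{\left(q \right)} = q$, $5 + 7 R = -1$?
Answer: $\frac{6091024}{2401} \approx 2536.9$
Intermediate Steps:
$R = - \frac{6}{7}$ ($R = - \frac{5}{7} + \frac{1}{7} \left(-1\right) = - \frac{5}{7} - \frac{1}{7} = - \frac{6}{7} \approx -0.85714$)
$D = - \frac{34}{7}$ ($D = - \frac{6}{7} - 4 = - \frac{34}{7} \approx -4.8571$)
$N{\left(h,u \right)} = \frac{4624}{49} + 4 h$ ($N{\left(h,u \right)} = \left(\left(- \frac{34}{7}\right)^{2} + h\right) 4 = \left(\frac{1156}{49} + h\right) 4 = \frac{4624}{49} + 4 h$)
$\left(N{\left(n{\left(0 \right)},-4 \right)} - 44\right)^{2} = \left(\left(\frac{4624}{49} + 4 \cdot 0\right) - 44\right)^{2} = \left(\left(\frac{4624}{49} + 0\right) - 44\right)^{2} = \left(\frac{4624}{49} - 44\right)^{2} = \left(\frac{2468}{49}\right)^{2} = \frac{6091024}{2401}$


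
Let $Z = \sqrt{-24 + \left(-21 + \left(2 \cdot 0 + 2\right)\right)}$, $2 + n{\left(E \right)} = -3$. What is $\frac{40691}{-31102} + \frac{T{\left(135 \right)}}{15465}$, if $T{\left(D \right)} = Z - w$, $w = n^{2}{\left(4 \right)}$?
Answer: $- \frac{126012773}{96198486} + \frac{i \sqrt{43}}{15465} \approx -1.3099 + 0.00042402 i$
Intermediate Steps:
$n{\left(E \right)} = -5$ ($n{\left(E \right)} = -2 - 3 = -5$)
$w = 25$ ($w = \left(-5\right)^{2} = 25$)
$Z = i \sqrt{43}$ ($Z = \sqrt{-24 + \left(-21 + \left(0 + 2\right)\right)} = \sqrt{-24 + \left(-21 + 2\right)} = \sqrt{-24 - 19} = \sqrt{-43} = i \sqrt{43} \approx 6.5574 i$)
$T{\left(D \right)} = -25 + i \sqrt{43}$ ($T{\left(D \right)} = i \sqrt{43} - 25 = -25 + i \sqrt{43}$)
$\frac{40691}{-31102} + \frac{T{\left(135 \right)}}{15465} = \frac{40691}{-31102} + \frac{-25 + i \sqrt{43}}{15465} = 40691 \left(- \frac{1}{31102}\right) + \left(-25 + i \sqrt{43}\right) \frac{1}{15465} = - \frac{40691}{31102} - \left(\frac{5}{3093} - \frac{i \sqrt{43}}{15465}\right) = - \frac{126012773}{96198486} + \frac{i \sqrt{43}}{15465}$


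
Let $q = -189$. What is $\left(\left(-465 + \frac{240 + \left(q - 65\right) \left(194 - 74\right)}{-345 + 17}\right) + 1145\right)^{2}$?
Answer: $\frac{1002355600}{1681} \approx 5.9629 \cdot 10^{5}$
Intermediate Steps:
$\left(\left(-465 + \frac{240 + \left(q - 65\right) \left(194 - 74\right)}{-345 + 17}\right) + 1145\right)^{2} = \left(\left(-465 + \frac{240 + \left(-189 - 65\right) \left(194 - 74\right)}{-345 + 17}\right) + 1145\right)^{2} = \left(\left(-465 + \frac{240 - 30480}{-328}\right) + 1145\right)^{2} = \left(\left(-465 + \left(240 - 30480\right) \left(- \frac{1}{328}\right)\right) + 1145\right)^{2} = \left(\left(-465 - - \frac{3780}{41}\right) + 1145\right)^{2} = \left(\left(-465 + \frac{3780}{41}\right) + 1145\right)^{2} = \left(- \frac{15285}{41} + 1145\right)^{2} = \left(\frac{31660}{41}\right)^{2} = \frac{1002355600}{1681}$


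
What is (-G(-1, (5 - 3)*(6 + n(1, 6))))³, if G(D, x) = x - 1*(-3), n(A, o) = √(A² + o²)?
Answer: -10035 - 1646*√37 ≈ -20047.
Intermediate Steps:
G(D, x) = 3 + x (G(D, x) = x + 3 = 3 + x)
(-G(-1, (5 - 3)*(6 + n(1, 6))))³ = (-(3 + (5 - 3)*(6 + √(1² + 6²))))³ = (-(3 + 2*(6 + √(1 + 36))))³ = (-(3 + 2*(6 + √37)))³ = (-(3 + (12 + 2*√37)))³ = (-(15 + 2*√37))³ = (-15 - 2*√37)³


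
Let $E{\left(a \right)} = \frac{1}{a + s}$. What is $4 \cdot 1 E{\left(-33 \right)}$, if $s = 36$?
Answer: $\frac{4}{3} \approx 1.3333$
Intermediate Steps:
$E{\left(a \right)} = \frac{1}{36 + a}$ ($E{\left(a \right)} = \frac{1}{a + 36} = \frac{1}{36 + a}$)
$4 \cdot 1 E{\left(-33 \right)} = \frac{4 \cdot 1}{36 - 33} = \frac{4}{3}$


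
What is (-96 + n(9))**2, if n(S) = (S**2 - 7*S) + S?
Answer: 4761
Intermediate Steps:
n(S) = S**2 - 6*S
(-96 + n(9))**2 = (-96 + 9*(-6 + 9))**2 = (-96 + 9*3)**2 = (-96 + 27)**2 = (-69)**2 = 4761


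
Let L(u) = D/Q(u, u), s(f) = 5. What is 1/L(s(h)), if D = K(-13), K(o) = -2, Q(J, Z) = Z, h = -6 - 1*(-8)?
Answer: -5/2 ≈ -2.5000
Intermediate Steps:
h = 2 (h = -6 + 8 = 2)
D = -2
L(u) = -2/u
1/L(s(h)) = 1/(-2/5) = 1/(-2*⅕) = 1/(-⅖) = -5/2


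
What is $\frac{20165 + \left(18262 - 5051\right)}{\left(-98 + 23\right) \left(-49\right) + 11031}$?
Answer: $\frac{16688}{7353} \approx 2.2696$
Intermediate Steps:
$\frac{20165 + \left(18262 - 5051\right)}{\left(-98 + 23\right) \left(-49\right) + 11031} = \frac{20165 + \left(18262 - 5051\right)}{\left(-75\right) \left(-49\right) + 11031} = \frac{20165 + 13211}{3675 + 11031} = \frac{33376}{14706} = 33376 \cdot \frac{1}{14706} = \frac{16688}{7353}$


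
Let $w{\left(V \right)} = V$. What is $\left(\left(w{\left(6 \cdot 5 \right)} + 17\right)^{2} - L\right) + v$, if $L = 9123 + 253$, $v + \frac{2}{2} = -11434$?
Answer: $-18602$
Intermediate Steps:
$v = -11435$ ($v = -1 - 11434 = -11435$)
$L = 9376$
$\left(\left(w{\left(6 \cdot 5 \right)} + 17\right)^{2} - L\right) + v = \left(\left(6 \cdot 5 + 17\right)^{2} - 9376\right) - 11435 = \left(\left(30 + 17\right)^{2} - 9376\right) - 11435 = \left(47^{2} - 9376\right) - 11435 = \left(2209 - 9376\right) - 11435 = -7167 - 11435 = -18602$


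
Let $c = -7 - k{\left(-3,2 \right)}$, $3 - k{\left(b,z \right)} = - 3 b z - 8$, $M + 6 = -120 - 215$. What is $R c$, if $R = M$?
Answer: $0$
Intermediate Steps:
$M = -341$ ($M = -6 - 335 = -341$)
$k{\left(b,z \right)} = 11 + 3 b z$ ($k{\left(b,z \right)} = 3 - \left(- 3 b z - 8\right) = 3 - \left(-8 - 3 b z\right) = 3 + \left(8 + 3 b z\right) = 11 + 3 b z$)
$R = -341$
$c = 0$ ($c = -7 - \left(11 + 3 \left(-3\right) 2\right) = -7 - \left(11 - 18\right) = -7 - -7 = -7 + 7 = 0$)
$R c = \left(-341\right) 0 = 0$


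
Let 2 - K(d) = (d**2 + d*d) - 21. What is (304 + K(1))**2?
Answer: 105625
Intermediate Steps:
K(d) = 23 - 2*d**2 (K(d) = 2 - ((d**2 + d*d) - 21) = 2 - ((d**2 + d**2) - 21) = 2 - (2*d**2 - 21) = 2 - (-21 + 2*d**2) = 2 + (21 - 2*d**2) = 23 - 2*d**2)
(304 + K(1))**2 = (304 + (23 - 2*1**2))**2 = (304 + (23 - 2*1))**2 = (304 + (23 - 2))**2 = (304 + 21)**2 = 325**2 = 105625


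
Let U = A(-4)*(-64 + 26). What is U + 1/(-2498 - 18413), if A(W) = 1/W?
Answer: 397307/41822 ≈ 9.5000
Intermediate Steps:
U = 19/2 (U = (-64 + 26)/(-4) = -1/4*(-38) = 19/2 ≈ 9.5000)
U + 1/(-2498 - 18413) = 19/2 + 1/(-2498 - 18413) = 19/2 + 1/(-20911) = 19/2 - 1/20911 = 397307/41822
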